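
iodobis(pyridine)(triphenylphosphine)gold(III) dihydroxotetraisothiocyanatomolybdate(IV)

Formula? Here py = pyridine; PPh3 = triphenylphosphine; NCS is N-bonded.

[AuI(PPh3)(py)2][Mo(NCS)4(OH)2]

Cation [Au…]: ligand charges -1, Au(III) ⇒ ion charge 2+.
Anion [Mo…]: ligand charges -6, Mo(IV) ⇒ ion charge 2−.
One 2+ cation balances one 2− anion.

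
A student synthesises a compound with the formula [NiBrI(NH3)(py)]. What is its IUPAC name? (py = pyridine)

amminebromoiodo(pyridine)nickel(II)

There is no counter-ion, so the complex is neutral overall.
Ligand charges: 1×pyridine (neutral), 1×ammine (neutral), 1×bromo (-1 each), 1×iodo (-1 each); total -2. So Ni + (-2) = 0, giving Ni = +2.
Ligands are named alphabetically: ammine before bromo before iodo before pyridine.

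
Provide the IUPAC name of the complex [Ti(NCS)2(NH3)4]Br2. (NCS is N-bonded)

tetraamminediisothiocyanatotitanium(IV) bromide

The 2 bromide counter-ions carry a total charge of -2, so each complex ion is 2+.
Ligand charges: 2×isothiocyanato (-1 each), 4×ammine (neutral); total -2. So Ti + (-2) = 2+, giving Ti = +4.
Ligands are named alphabetically: ammine before isothiocyanato.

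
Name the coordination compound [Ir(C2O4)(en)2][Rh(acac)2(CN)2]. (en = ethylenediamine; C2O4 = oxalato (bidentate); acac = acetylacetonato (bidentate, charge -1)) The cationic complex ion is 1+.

bis(ethylenediamine)oxalatoiridium(III) bis(acetylacetonato)dicyanorhodate(III)

The complex cation is given as 1+; its ligand charges sum to -2, so Ir = +3.
A 1:1 salt means the anion carries the equal and opposite charge, 1−.
Anion: ligand charges sum to -4; for the ion to be 1−, Rh = +3.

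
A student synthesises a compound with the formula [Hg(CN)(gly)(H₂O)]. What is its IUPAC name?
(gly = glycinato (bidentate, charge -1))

aquacyano(glycinato)mercury(II)

There is no counter-ion, so the complex is neutral overall.
Ligand charges: 1×glycinato (-1 each), 1×cyano (-1 each), 1×aqua (neutral); total -2. So Hg + (-2) = 0, giving Hg = +2.
Ligands are named alphabetically: aqua before cyano before glycinato.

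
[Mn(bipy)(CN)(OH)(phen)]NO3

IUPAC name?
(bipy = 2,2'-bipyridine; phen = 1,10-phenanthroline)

The 1 nitrate counter-ion carries a total charge of -1, so each complex ion is 1+.
Ligand charges: 1×cyano (-1 each), 1×2,2'-bipyridine (neutral), 1×1,10-phenanthroline (neutral), 1×hydroxo (-1 each); total -2. So Mn + (-2) = 1+, giving Mn = +3.
Ligands are named alphabetically: bipyridine before cyano before hydroxo before phenanthroline.

(2,2'-bipyridine)cyanohydroxo(1,10-phenanthroline)manganese(III) nitrate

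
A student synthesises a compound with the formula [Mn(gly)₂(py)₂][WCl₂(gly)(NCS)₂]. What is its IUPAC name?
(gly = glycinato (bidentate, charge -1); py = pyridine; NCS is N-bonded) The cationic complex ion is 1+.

Both ions are complex: the cation is named first with the plain metal name, the anion second with the -ate form; each ion's ligands are alphabetised independently.
The complex cation is given as 1+; its ligand charges sum to -2, so Mn = +3.
A 1:1 salt means the anion carries the equal and opposite charge, 1−.
Anion: ligand charges sum to -5; for the ion to be 1−, W = +4.

bis(glycinato)bis(pyridine)manganese(III) dichloro(glycinato)diisothiocyanatotungstate(IV)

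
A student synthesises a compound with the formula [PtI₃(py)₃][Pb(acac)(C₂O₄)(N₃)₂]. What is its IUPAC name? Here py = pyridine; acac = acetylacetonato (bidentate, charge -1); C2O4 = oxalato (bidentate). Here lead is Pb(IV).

Pb is given as +4; the anion's ligand charges sum to -5, so the complex anion is 1−.
A 1:1 salt means the cation carries the equal and opposite charge, 1+.
Cation: ligand charges sum to -3; for the ion to be 1+, Pt = +4.

triiodotris(pyridine)platinum(IV) (acetylacetonato)diazidooxalatoplumbate(IV)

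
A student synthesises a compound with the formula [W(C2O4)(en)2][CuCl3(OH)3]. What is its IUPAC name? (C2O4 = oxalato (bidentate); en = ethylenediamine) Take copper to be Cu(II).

bis(ethylenediamine)oxalatotungsten(VI) trichlorotrihydroxocuprate(II)

Both ions are complex: the cation is named first with the plain metal name, the anion second with the -ate form; each ion's ligands are alphabetised independently.
Cu is given as +2; the anion's ligand charges sum to -6, so the complex anion is 4−.
A 1:1 salt means the cation carries the equal and opposite charge, 4+.
Cation: ligand charges sum to -2; for the ion to be 4+, W = +6.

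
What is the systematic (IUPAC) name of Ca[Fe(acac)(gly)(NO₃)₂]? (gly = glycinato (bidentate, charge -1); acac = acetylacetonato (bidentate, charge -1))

The 1 calcium counter-ion carries a total charge of +2, so each complex ion is 2−.
Ligand charges: 2×nitrato (-1 each), 1×glycinato (-1 each), 1×acetylacetonato (-1 each); total -4. So Fe + (-4) = 2−, giving Fe = +2.
Ligands are named alphabetically: acetylacetonato before glycinato before nitrato.
The complex ion is anionic, so iron takes the -ate form ferrate(II).

calcium (acetylacetonato)(glycinato)dinitratoferrate(II)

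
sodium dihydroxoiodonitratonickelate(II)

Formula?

Na2[NiI(NO3)(OH)2]

Ligands: 1 iodo (I, -1), 2 hydroxo (OH, -1), 1 nitrato (NO3, -1). Ligand charge sum = -4.
Charge balance with sodium (+1) requires 1 complex ion per 2 sodium.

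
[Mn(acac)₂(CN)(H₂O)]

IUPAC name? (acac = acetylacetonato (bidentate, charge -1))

There is no counter-ion, so the complex is neutral overall.
Ligand charges: 1×cyano (-1 each), 2×acetylacetonato (-1 each), 1×aqua (neutral); total -3. So Mn + (-3) = 0, giving Mn = +3.
Ligands are named alphabetically: acetylacetonato before aqua before cyano.

bis(acetylacetonato)aquacyanomanganese(III)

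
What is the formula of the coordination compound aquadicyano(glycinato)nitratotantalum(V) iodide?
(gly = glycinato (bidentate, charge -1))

[Ta(CN)2(gly)(H2O)(NO3)]I

Ligands: 1 aqua (H2O, neutral), 1 glycinato (gly, -1), 2 cyano (CN, -1), 1 nitrato (NO3, -1). Ligand charge sum = -4.
With Ta in oxidation state +5, the complex ion is [Ta...]^1+.
Charge balance with iodide (-1) requires 1 complex ion per 1 iodide.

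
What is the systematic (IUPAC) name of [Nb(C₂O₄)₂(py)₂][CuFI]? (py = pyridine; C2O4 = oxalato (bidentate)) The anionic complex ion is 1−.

Both ions are complex: the cation is named first with the plain metal name, the anion second with the -ate form; each ion's ligands are alphabetised independently.
The complex anion is given as 1−; its ligand charges sum to -2, so Cu = +1.
A 1:1 salt means the cation carries the equal and opposite charge, 1+.
Cation: ligand charges sum to -4; for the ion to be 1+, Nb = +5.

dioxalatobis(pyridine)niobium(V) fluoroiodocuprate(I)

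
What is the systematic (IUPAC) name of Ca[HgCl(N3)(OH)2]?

calcium azidochlorodihydroxomercurate(II)

The 1 calcium counter-ion carries a total charge of +2, so each complex ion is 2−.
Ligand charges: 1×azido (-1 each), 2×hydroxo (-1 each), 1×chloro (-1 each); total -4. So Hg + (-4) = 2−, giving Hg = +2.
The complex ion is anionic, so mercury takes the -ate form mercurate(II).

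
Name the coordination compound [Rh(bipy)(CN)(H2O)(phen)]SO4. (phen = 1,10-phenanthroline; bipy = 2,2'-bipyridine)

aqua(2,2'-bipyridine)cyano(1,10-phenanthroline)rhodium(III) sulfate

The 1 sulfate counter-ion carries a total charge of -2, so each complex ion is 2+.
Ligand charges: 1×1,10-phenanthroline (neutral), 1×aqua (neutral), 1×cyano (-1 each), 1×2,2'-bipyridine (neutral); total -1. So Rh + (-1) = 2+, giving Rh = +3.
Ligands are named alphabetically: aqua before bipyridine before cyano before phenanthroline.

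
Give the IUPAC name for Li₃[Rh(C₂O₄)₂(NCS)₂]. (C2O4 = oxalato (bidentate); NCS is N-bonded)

lithium diisothiocyanatodioxalatorhodate(III)

The 3 lithium counter-ions carry a total charge of +3, so each complex ion is 3−.
Ligand charges: 2×oxalato (-2 each), 2×isothiocyanato (-1 each); total -6. So Rh + (-6) = 3−, giving Rh = +3.
The complex ion is anionic, so rhodium takes the -ate form rhodate(III).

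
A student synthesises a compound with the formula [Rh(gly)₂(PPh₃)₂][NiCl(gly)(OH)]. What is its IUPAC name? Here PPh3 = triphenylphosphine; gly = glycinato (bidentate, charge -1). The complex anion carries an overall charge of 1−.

The complex anion is given as 1−; its ligand charges sum to -3, so Ni = +2.
A 1:1 salt means the cation carries the equal and opposite charge, 1+.
Cation: ligand charges sum to -2; for the ion to be 1+, Rh = +3.

bis(glycinato)bis(triphenylphosphine)rhodium(III) chloro(glycinato)hydroxonickelate(II)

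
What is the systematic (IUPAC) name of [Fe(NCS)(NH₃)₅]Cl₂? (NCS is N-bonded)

The 2 chloride counter-ions carry a total charge of -2, so each complex ion is 2+.
Ligand charges: 1×isothiocyanato (-1 each), 5×ammine (neutral); total -1. So Fe + (-1) = 2+, giving Fe = +3.
Ligands are named alphabetically: ammine before isothiocyanato.

pentaammineisothiocyanatoiron(III) chloride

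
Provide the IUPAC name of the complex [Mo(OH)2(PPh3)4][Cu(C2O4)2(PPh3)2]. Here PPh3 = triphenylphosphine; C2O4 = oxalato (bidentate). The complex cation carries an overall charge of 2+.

dihydroxotetrakis(triphenylphosphine)molybdenum(IV) dioxalatobis(triphenylphosphine)cuprate(II)

Both ions are complex: the cation is named first with the plain metal name, the anion second with the -ate form; each ion's ligands are alphabetised independently.
The complex cation is given as 2+; its ligand charges sum to -2, so Mo = +4.
A 1:1 salt means the anion carries the equal and opposite charge, 2−.
Anion: ligand charges sum to -4; for the ion to be 2−, Cu = +2.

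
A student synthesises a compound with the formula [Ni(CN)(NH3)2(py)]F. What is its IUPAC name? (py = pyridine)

The 1 fluoride counter-ion carries a total charge of -1, so each complex ion is 1+.
Ligand charges: 1×pyridine (neutral), 2×ammine (neutral), 1×cyano (-1 each); total -1. So Ni + (-1) = 1+, giving Ni = +2.
Ligands are named alphabetically: ammine before cyano before pyridine.

diamminecyano(pyridine)nickel(II) fluoride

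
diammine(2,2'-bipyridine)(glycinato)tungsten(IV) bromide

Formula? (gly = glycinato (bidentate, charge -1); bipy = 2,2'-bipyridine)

[W(bipy)(gly)(NH3)2]Br3

Ligands: 1 glycinato (gly, -1), 1 2,2'-bipyridine (bipy, neutral), 2 ammine (NH3, neutral). Ligand charge sum = -1.
With W in oxidation state +4, the complex ion is [W...]^3+.
Charge balance with bromide (-1) requires 1 complex ion per 3 bromide.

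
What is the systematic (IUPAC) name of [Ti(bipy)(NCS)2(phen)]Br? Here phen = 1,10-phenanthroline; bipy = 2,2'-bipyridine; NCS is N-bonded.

The 1 bromide counter-ion carries a total charge of -1, so each complex ion is 1+.
Ligand charges: 1×1,10-phenanthroline (neutral), 1×2,2'-bipyridine (neutral), 2×isothiocyanato (-1 each); total -2. So Ti + (-2) = 1+, giving Ti = +3.
Ligands are named alphabetically: bipyridine before isothiocyanato before phenanthroline.

(2,2'-bipyridine)diisothiocyanato(1,10-phenanthroline)titanium(III) bromide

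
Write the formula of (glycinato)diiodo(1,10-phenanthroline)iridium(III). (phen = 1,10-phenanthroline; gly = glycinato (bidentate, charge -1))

Ligands: 1 1,10-phenanthroline (phen, neutral), 1 glycinato (gly, -1), 2 iodo (I, -1). Ligand charge sum = -3.
With Ir in oxidation state +3, the complex ion is [Ir...].

[Ir(gly)I2(phen)]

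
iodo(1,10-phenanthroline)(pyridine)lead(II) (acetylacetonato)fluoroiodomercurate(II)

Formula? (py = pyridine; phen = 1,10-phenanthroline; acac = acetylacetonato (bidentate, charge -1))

[PbI(phen)(py)][Hg(acac)FI]

Cation [Pb…]: ligand charges -1, Pb(II) ⇒ ion charge 1+.
Anion [Hg…]: ligand charges -3, Hg(II) ⇒ ion charge 1−.
One 1+ cation balances one 1− anion.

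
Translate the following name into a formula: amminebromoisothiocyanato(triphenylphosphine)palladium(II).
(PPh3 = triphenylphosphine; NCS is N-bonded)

Ligands: 1 ammine (NH3, neutral), 1 triphenylphosphine (PPh3, neutral), 1 bromo (Br, -1), 1 isothiocyanato (NCS, -1). Ligand charge sum = -2.
With Pd in oxidation state +2, the complex ion is [Pd...].

[PdBr(NCS)(NH3)(PPh3)]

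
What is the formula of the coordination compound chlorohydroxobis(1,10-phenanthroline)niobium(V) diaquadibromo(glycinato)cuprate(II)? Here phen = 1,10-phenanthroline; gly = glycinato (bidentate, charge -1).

Cation [Nb…]: ligand charges -2, Nb(V) ⇒ ion charge 3+.
Anion [Cu…]: ligand charges -3, Cu(II) ⇒ ion charge 1−.
One 3+ cation requires 3 of the 1− anion.

[NbCl(OH)(phen)2][CuBr2(gly)(H2O)2]3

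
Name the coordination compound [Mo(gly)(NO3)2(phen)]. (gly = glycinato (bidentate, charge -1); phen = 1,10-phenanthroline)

There is no counter-ion, so the complex is neutral overall.
Ligand charges: 1×glycinato (-1 each), 2×nitrato (-1 each), 1×1,10-phenanthroline (neutral); total -3. So Mo + (-3) = 0, giving Mo = +3.
Ligands are named alphabetically: glycinato before nitrato before phenanthroline.

(glycinato)dinitrato(1,10-phenanthroline)molybdenum(III)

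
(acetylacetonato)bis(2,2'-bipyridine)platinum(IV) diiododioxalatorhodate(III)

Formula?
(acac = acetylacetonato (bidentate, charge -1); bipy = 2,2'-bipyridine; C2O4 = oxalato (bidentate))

[Pt(acac)(bipy)2][Rh(C2O4)2I2]

Cation [Pt…]: ligand charges -1, Pt(IV) ⇒ ion charge 3+.
Anion [Rh…]: ligand charges -6, Rh(III) ⇒ ion charge 3−.
One 3+ cation balances one 3− anion.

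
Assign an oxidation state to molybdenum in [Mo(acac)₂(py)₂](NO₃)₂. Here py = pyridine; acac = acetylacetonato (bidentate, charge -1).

+4

2 nitrate outside the brackets (-1 each) → the complex ion is 2+.
Ligand charges: 2×py neutral; 2×acac = -2; sum -2.
Mo + (-2) = 2+ ⇒ Mo is +4.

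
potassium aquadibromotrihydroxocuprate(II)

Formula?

K3[CuBr2(H2O)(OH)3]

Ligands: 3 hydroxo (OH, -1), 1 aqua (H2O, neutral), 2 bromo (Br, -1). Ligand charge sum = -5.
With Cu in oxidation state +2, the complex ion is [Cu...]^3−.
Charge balance with potassium (+1) requires 1 complex ion per 3 potassium.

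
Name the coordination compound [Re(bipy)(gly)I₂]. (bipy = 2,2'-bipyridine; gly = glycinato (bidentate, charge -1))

There is no counter-ion, so the complex is neutral overall.
Ligand charges: 2×iodo (-1 each), 1×2,2'-bipyridine (neutral), 1×glycinato (-1 each); total -3. So Re + (-3) = 0, giving Re = +3.
Ligands are named alphabetically: bipyridine before glycinato before iodo.

(2,2'-bipyridine)(glycinato)diiodorhenium(III)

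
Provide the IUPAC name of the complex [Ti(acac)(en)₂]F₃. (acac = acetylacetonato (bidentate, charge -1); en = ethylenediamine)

The 3 fluoride counter-ions carry a total charge of -3, so each complex ion is 3+.
Ligand charges: 1×acetylacetonato (-1 each), 2×ethylenediamine (neutral); total -1. So Ti + (-1) = 3+, giving Ti = +4.
Ligands are named alphabetically: acetylacetonato before ethylenediamine.

(acetylacetonato)bis(ethylenediamine)titanium(IV) fluoride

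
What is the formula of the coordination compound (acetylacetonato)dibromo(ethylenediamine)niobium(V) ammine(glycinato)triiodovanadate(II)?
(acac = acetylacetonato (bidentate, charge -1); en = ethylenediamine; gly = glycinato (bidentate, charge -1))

[Nb(acac)Br2(en)][V(gly)I3(NH3)]

Cation [Nb…]: ligand charges -3, Nb(V) ⇒ ion charge 2+.
Anion [V…]: ligand charges -4, V(II) ⇒ ion charge 2−.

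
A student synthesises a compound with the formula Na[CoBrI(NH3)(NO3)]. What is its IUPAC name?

The 1 sodium counter-ion carries a total charge of +1, so each complex ion is 1−.
Ligand charges: 1×bromo (-1 each), 1×iodo (-1 each), 1×ammine (neutral), 1×nitrato (-1 each); total -3. So Co + (-3) = 1−, giving Co = +2.
The complex ion is anionic, so cobalt takes the -ate form cobaltate(II).

sodium amminebromoiodonitratocobaltate(II)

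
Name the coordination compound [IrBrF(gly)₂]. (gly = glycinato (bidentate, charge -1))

bromofluorobis(glycinato)iridium(IV)

There is no counter-ion, so the complex is neutral overall.
Ligand charges: 2×glycinato (-1 each), 1×fluoro (-1 each), 1×bromo (-1 each); total -4. So Ir + (-4) = 0, giving Ir = +4.
Ligands are named alphabetically: bromo before fluoro before glycinato.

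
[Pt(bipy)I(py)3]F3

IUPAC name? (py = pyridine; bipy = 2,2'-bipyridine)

(2,2'-bipyridine)iodotris(pyridine)platinum(IV) fluoride

The 3 fluoride counter-ions carry a total charge of -3, so each complex ion is 3+.
Ligand charges: 1×iodo (-1 each), 3×pyridine (neutral), 1×2,2'-bipyridine (neutral); total -1. So Pt + (-1) = 3+, giving Pt = +4.
Ligands are named alphabetically: bipyridine before iodo before pyridine.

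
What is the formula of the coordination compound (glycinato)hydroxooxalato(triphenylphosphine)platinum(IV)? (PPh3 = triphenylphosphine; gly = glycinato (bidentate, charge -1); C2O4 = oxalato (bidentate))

[Pt(C2O4)(gly)(OH)(PPh3)]

Ligands: 1 triphenylphosphine (PPh3, neutral), 1 glycinato (gly, -1), 1 hydroxo (OH, -1), 1 oxalato (C2O4, -2). Ligand charge sum = -4.
With Pt in oxidation state +4, the complex ion is [Pt...].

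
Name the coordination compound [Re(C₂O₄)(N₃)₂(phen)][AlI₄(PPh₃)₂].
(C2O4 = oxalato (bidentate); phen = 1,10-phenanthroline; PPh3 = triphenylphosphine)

Both ions are complex: the cation is named first with the plain metal name, the anion second with the -ate form; each ion's ligands are alphabetised independently.
Aluminium is always +3 in its complexes; the anion's ligand charges sum to -4, so the complex anion is 1−.
A 1:1 salt means the cation carries the equal and opposite charge, 1+.
Cation: ligand charges sum to -4; for the ion to be 1+, Re = +5.

diazidooxalato(1,10-phenanthroline)rhenium(V) tetraiodobis(triphenylphosphine)aluminate(III)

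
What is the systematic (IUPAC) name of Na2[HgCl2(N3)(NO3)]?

The 2 sodium counter-ions carry a total charge of +2, so each complex ion is 2−.
Ligand charges: 2×chloro (-1 each), 1×azido (-1 each), 1×nitrato (-1 each); total -4. So Hg + (-4) = 2−, giving Hg = +2.
Ligands are named alphabetically: azido before chloro before nitrato.
The complex ion is anionic, so mercury takes the -ate form mercurate(II).

sodium azidodichloronitratomercurate(II)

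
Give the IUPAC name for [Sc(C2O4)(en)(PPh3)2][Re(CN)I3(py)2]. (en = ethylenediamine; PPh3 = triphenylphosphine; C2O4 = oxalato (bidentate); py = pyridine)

Both ions are complex: the cation is named first with the plain metal name, the anion second with the -ate form; each ion's ligands are alphabetised independently.
Scandium is always +3 in its complexes; the cation's ligand charges sum to -2, so the complex cation is 1+.
A 1:1 salt means the anion carries the equal and opposite charge, 1−.
Anion: ligand charges sum to -4; for the ion to be 1−, Re = +3.

(ethylenediamine)oxalatobis(triphenylphosphine)scandium(III) cyanotriiodobis(pyridine)rhenate(III)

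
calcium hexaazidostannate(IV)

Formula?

Ca[Sn(N3)6]

Ligands: 6 azido (N3, -1). Ligand charge sum = -6.
With Sn in oxidation state +4, the complex ion is [Sn...]^2−.
Charge balance with calcium (+2) requires 1 complex ion per 1 calcium.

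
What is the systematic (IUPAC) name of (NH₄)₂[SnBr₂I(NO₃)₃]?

ammonium dibromoiodotrinitratostannate(IV)

The 2 ammonium counter-ions carry a total charge of +2, so each complex ion is 2−.
Ligand charges: 1×iodo (-1 each), 3×nitrato (-1 each), 2×bromo (-1 each); total -6. So Sn + (-6) = 2−, giving Sn = +4.
Ligands are named alphabetically: bromo before iodo before nitrato.
The complex ion is anionic, so tin takes the -ate form stannate(IV).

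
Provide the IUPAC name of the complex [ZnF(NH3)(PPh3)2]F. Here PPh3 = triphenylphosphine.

The 1 fluoride counter-ion carries a total charge of -1, so each complex ion is 1+.
Ligand charges: 1×ammine (neutral), 1×fluoro (-1 each), 2×triphenylphosphine (neutral); total -1. So Zn + (-1) = 1+, giving Zn = +2.
Ligands are named alphabetically: ammine before fluoro before triphenylphosphine.

amminefluorobis(triphenylphosphine)zinc(II) fluoride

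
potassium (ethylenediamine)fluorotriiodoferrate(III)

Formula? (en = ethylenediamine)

K[Fe(en)FI3]

Ligands: 1 fluoro (F, -1), 1 ethylenediamine (en, neutral), 3 iodo (I, -1). Ligand charge sum = -4.
With Fe in oxidation state +3, the complex ion is [Fe...]^1−.
Charge balance with potassium (+1) requires 1 complex ion per 1 potassium.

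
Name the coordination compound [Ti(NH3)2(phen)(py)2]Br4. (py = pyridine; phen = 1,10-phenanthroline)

The 4 bromide counter-ions carry a total charge of -4, so each complex ion is 4+.
Ligand charges: 2×ammine (neutral), 2×pyridine (neutral), 1×1,10-phenanthroline (neutral); total 0. So Ti + (0) = 4+, giving Ti = +4.
Ligands are named alphabetically: ammine before phenanthroline before pyridine.

diammine(1,10-phenanthroline)bis(pyridine)titanium(IV) bromide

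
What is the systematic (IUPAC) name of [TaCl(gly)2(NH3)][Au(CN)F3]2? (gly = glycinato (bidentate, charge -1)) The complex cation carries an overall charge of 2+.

amminechlorobis(glycinato)tantalum(V) cyanotrifluoroaurate(III)

Both ions are complex: the cation is named first with the plain metal name, the anion second with the -ate form; each ion's ligands are alphabetised independently.
The complex cation is given as 2+; its ligand charges sum to -3, so Ta = +5.
With 2 anions per cation, each anion must be 2/2 = 1−.
Anion: ligand charges sum to -4; for the ion to be 1−, Au = +3.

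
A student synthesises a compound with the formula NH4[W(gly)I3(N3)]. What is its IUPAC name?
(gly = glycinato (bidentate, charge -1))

The 1 ammonium counter-ion carries a total charge of +1, so each complex ion is 1−.
Ligand charges: 3×iodo (-1 each), 1×azido (-1 each), 1×glycinato (-1 each); total -5. So W + (-5) = 1−, giving W = +4.
The complex ion is anionic, so tungsten takes the -ate form tungstate(IV).

ammonium azido(glycinato)triiodotungstate(IV)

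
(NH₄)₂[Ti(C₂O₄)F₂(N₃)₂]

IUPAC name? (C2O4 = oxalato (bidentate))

The 2 ammonium counter-ions carry a total charge of +2, so each complex ion is 2−.
Ligand charges: 2×fluoro (-1 each), 1×oxalato (-2 each), 2×azido (-1 each); total -6. So Ti + (-6) = 2−, giving Ti = +4.
Ligands are named alphabetically: azido before fluoro before oxalato.
The complex ion is anionic, so titanium takes the -ate form titanate(IV).

ammonium diazidodifluorooxalatotitanate(IV)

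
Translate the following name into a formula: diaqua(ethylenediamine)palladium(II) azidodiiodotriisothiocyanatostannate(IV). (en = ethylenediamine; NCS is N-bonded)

Cation [Pd…]: ligand charges 0, Pd(II) ⇒ ion charge 2+.
Anion [Sn…]: ligand charges -6, Sn(IV) ⇒ ion charge 2−.
One 2+ cation balances one 2− anion.

[Pd(en)(H2O)2][SnI2(N3)(NCS)3]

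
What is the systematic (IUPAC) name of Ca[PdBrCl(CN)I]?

calcium bromochlorocyanoiodopalladate(II)

The 1 calcium counter-ion carries a total charge of +2, so each complex ion is 2−.
Ligand charges: 1×cyano (-1 each), 1×chloro (-1 each), 1×iodo (-1 each), 1×bromo (-1 each); total -4. So Pd + (-4) = 2−, giving Pd = +2.
Ligands are named alphabetically: bromo before chloro before cyano before iodo.
The complex ion is anionic, so palladium takes the -ate form palladate(II).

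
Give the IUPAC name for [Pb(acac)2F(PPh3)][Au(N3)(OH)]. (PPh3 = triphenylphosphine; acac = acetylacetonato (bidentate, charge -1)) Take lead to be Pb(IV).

bis(acetylacetonato)fluoro(triphenylphosphine)lead(IV) azidohydroxoaurate(I)

Both ions are complex: the cation is named first with the plain metal name, the anion second with the -ate form; each ion's ligands are alphabetised independently.
Pb is given as +4; the cation's ligand charges sum to -3, so the complex cation is 1+.
A 1:1 salt means the anion carries the equal and opposite charge, 1−.
Anion: ligand charges sum to -2; for the ion to be 1−, Au = +1.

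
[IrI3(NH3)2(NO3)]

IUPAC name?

diamminetriiodonitratoiridium(IV)

There is no counter-ion, so the complex is neutral overall.
Ligand charges: 3×iodo (-1 each), 1×nitrato (-1 each), 2×ammine (neutral); total -4. So Ir + (-4) = 0, giving Ir = +4.
Ligands are named alphabetically: ammine before iodo before nitrato.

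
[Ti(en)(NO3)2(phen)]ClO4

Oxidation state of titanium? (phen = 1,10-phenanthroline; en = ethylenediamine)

1 perchlorate outside the brackets (-1 each) → the complex ion is 1+.
Ligand charges: 1×phen neutral; 2×NO3 = -2; 1×en neutral; sum -2.
Ti + (-2) = 1+ ⇒ Ti is +3.

+3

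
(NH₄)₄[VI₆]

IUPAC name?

The 4 ammonium counter-ions carry a total charge of +4, so each complex ion is 4−.
Ligand charges: 6×iodo (-1 each); total -6. So V + (-6) = 4−, giving V = +2.
The complex ion is anionic, so vanadium takes the -ate form vanadate(II).

ammonium hexaiodovanadate(II)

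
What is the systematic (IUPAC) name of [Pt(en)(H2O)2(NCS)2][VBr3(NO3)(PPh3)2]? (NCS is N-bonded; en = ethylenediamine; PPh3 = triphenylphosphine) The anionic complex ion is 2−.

diaqua(ethylenediamine)diisothiocyanatoplatinum(IV) tribromonitratobis(triphenylphosphine)vanadate(II)

Both ions are complex: the cation is named first with the plain metal name, the anion second with the -ate form; each ion's ligands are alphabetised independently.
The complex anion is given as 2−; its ligand charges sum to -4, so V = +2.
A 1:1 salt means the cation carries the equal and opposite charge, 2+.
Cation: ligand charges sum to -2; for the ion to be 2+, Pt = +4.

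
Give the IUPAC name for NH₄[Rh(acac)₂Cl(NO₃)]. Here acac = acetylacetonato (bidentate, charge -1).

ammonium bis(acetylacetonato)chloronitratorhodate(III)

The 1 ammonium counter-ion carries a total charge of +1, so each complex ion is 1−.
Ligand charges: 2×acetylacetonato (-1 each), 1×chloro (-1 each), 1×nitrato (-1 each); total -4. So Rh + (-4) = 1−, giving Rh = +3.
Ligands are named alphabetically: acetylacetonato before chloro before nitrato.
The complex ion is anionic, so rhodium takes the -ate form rhodate(III).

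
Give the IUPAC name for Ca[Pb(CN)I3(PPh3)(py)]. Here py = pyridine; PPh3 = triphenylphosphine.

The 1 calcium counter-ion carries a total charge of +2, so each complex ion is 2−.
Ligand charges: 1×pyridine (neutral), 3×iodo (-1 each), 1×triphenylphosphine (neutral), 1×cyano (-1 each); total -4. So Pb + (-4) = 2−, giving Pb = +2.
The complex ion is anionic, so lead takes the -ate form plumbate(II).

calcium cyanotriiodo(pyridine)(triphenylphosphine)plumbate(II)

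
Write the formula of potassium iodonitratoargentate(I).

Ligands: 1 iodo (I, -1), 1 nitrato (NO3, -1). Ligand charge sum = -2.
Charge balance with potassium (+1) requires 1 complex ion per 1 potassium.

K[AgI(NO3)]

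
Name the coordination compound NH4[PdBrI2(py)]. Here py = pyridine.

The 1 ammonium counter-ion carries a total charge of +1, so each complex ion is 1−.
Ligand charges: 1×bromo (-1 each), 1×pyridine (neutral), 2×iodo (-1 each); total -3. So Pd + (-3) = 1−, giving Pd = +2.
Ligands are named alphabetically: bromo before iodo before pyridine.
The complex ion is anionic, so palladium takes the -ate form palladate(II).

ammonium bromodiiodo(pyridine)palladate(II)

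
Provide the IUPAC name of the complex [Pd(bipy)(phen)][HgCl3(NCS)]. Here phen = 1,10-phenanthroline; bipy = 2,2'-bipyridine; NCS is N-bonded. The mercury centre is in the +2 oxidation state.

Both ions are complex: the cation is named first with the plain metal name, the anion second with the -ate form; each ion's ligands are alphabetised independently.
Hg is given as +2; the anion's ligand charges sum to -4, so the complex anion is 2−.
A 1:1 salt means the cation carries the equal and opposite charge, 2+.
Cation: ligand charges sum to 0; for the ion to be 2+, Pd = +2.

(2,2'-bipyridine)(1,10-phenanthroline)palladium(II) trichloroisothiocyanatomercurate(II)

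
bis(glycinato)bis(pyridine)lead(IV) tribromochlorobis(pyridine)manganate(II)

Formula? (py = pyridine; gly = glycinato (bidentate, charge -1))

Cation [Pb…]: ligand charges -2, Pb(IV) ⇒ ion charge 2+.
Anion [Mn…]: ligand charges -4, Mn(II) ⇒ ion charge 2−.
One 2+ cation balances one 2− anion.

[Pb(gly)2(py)2][MnBr3Cl(py)2]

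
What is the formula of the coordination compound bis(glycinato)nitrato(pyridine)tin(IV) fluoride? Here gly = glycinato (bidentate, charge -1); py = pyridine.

[Sn(gly)2(NO3)(py)]F

Ligands: 2 glycinato (gly, -1), 1 pyridine (py, neutral), 1 nitrato (NO3, -1). Ligand charge sum = -3.
With Sn in oxidation state +4, the complex ion is [Sn...]^1+.
Charge balance with fluoride (-1) requires 1 complex ion per 1 fluoride.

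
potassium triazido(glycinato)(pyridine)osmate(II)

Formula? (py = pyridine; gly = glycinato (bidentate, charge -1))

K2[Os(gly)(N3)3(py)]

Ligands: 3 azido (N3, -1), 1 pyridine (py, neutral), 1 glycinato (gly, -1). Ligand charge sum = -4.
With Os in oxidation state +2, the complex ion is [Os...]^2−.
Charge balance with potassium (+1) requires 1 complex ion per 2 potassium.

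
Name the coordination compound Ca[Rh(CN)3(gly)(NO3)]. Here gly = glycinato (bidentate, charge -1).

The 1 calcium counter-ion carries a total charge of +2, so each complex ion is 2−.
Ligand charges: 1×glycinato (-1 each), 3×cyano (-1 each), 1×nitrato (-1 each); total -5. So Rh + (-5) = 2−, giving Rh = +3.
The complex ion is anionic, so rhodium takes the -ate form rhodate(III).

calcium tricyano(glycinato)nitratorhodate(III)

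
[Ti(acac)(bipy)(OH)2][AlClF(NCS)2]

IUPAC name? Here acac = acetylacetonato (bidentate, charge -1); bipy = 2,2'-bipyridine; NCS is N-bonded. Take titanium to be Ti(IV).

(acetylacetonato)(2,2'-bipyridine)dihydroxotitanium(IV) chlorofluorodiisothiocyanatoaluminate(III)

Both ions are complex: the cation is named first with the plain metal name, the anion second with the -ate form; each ion's ligands are alphabetised independently.
Ti is given as +4; the cation's ligand charges sum to -3, so the complex cation is 1+.
A 1:1 salt means the anion carries the equal and opposite charge, 1−.
Anion: ligand charges sum to -4; for the ion to be 1−, Al = +3.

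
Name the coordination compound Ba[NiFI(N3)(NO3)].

barium azidofluoroiodonitratonickelate(II)

The 1 barium counter-ion carries a total charge of +2, so each complex ion is 2−.
Ligand charges: 1×fluoro (-1 each), 1×nitrato (-1 each), 1×azido (-1 each), 1×iodo (-1 each); total -4. So Ni + (-4) = 2−, giving Ni = +2.
The complex ion is anionic, so nickel takes the -ate form nickelate(II).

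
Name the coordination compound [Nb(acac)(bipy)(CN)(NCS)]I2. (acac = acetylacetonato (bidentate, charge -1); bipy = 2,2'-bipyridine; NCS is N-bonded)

(acetylacetonato)(2,2'-bipyridine)cyanoisothiocyanatoniobium(V) iodide

The 2 iodide counter-ions carry a total charge of -2, so each complex ion is 2+.
Ligand charges: 1×acetylacetonato (-1 each), 1×cyano (-1 each), 1×2,2'-bipyridine (neutral), 1×isothiocyanato (-1 each); total -3. So Nb + (-3) = 2+, giving Nb = +5.
Ligands are named alphabetically: acetylacetonato before bipyridine before cyano before isothiocyanato.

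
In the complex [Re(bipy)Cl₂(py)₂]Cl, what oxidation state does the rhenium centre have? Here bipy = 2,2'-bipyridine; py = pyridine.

+3

1 chloride outside the brackets (-1 each) → the complex ion is 1+.
Ligand charges: 2×Cl = -2; 1×bipy neutral; 2×py neutral; sum -2.
Re + (-2) = 1+ ⇒ Re is +3.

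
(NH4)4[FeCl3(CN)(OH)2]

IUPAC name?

ammonium trichlorocyanodihydroxoferrate(II)

The 4 ammonium counter-ions carry a total charge of +4, so each complex ion is 4−.
Ligand charges: 2×hydroxo (-1 each), 3×chloro (-1 each), 1×cyano (-1 each); total -6. So Fe + (-6) = 4−, giving Fe = +2.
Ligands are named alphabetically: chloro before cyano before hydroxo.
The complex ion is anionic, so iron takes the -ate form ferrate(II).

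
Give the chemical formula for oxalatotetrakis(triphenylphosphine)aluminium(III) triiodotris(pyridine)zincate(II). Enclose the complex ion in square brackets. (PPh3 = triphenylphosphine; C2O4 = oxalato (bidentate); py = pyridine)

Cation [Al…]: ligand charges -2, Al(III) ⇒ ion charge 1+.
Anion [Zn…]: ligand charges -3, Zn(II) ⇒ ion charge 1−.
One 1+ cation balances one 1− anion.

[Al(C2O4)(PPh3)4][ZnI3(py)3]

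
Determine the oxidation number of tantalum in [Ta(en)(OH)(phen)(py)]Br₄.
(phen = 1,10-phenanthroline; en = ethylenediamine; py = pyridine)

4 bromide outside the brackets (-1 each) → the complex ion is 4+.
Ligand charges: 1×phen neutral; 1×OH = -1; 1×en neutral; 1×py neutral; sum -1.
Ta + (-1) = 4+ ⇒ Ta is +5.

+5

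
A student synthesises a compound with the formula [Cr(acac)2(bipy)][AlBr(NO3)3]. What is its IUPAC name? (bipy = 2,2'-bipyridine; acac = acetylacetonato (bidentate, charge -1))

bis(acetylacetonato)(2,2'-bipyridine)chromium(III) bromotrinitratoaluminate(III)

Both ions are complex: the cation is named first with the plain metal name, the anion second with the -ate form; each ion's ligands are alphabetised independently.
Aluminium is always +3 in its complexes; the anion's ligand charges sum to -4, so the complex anion is 1−.
A 1:1 salt means the cation carries the equal and opposite charge, 1+.
Cation: ligand charges sum to -2; for the ion to be 1+, Cr = +3.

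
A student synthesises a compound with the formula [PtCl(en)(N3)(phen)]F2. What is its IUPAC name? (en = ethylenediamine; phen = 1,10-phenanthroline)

azidochloro(ethylenediamine)(1,10-phenanthroline)platinum(IV) fluoride

The 2 fluoride counter-ions carry a total charge of -2, so each complex ion is 2+.
Ligand charges: 1×ethylenediamine (neutral), 1×1,10-phenanthroline (neutral), 1×chloro (-1 each), 1×azido (-1 each); total -2. So Pt + (-2) = 2+, giving Pt = +4.
Ligands are named alphabetically: azido before chloro before ethylenediamine before phenanthroline.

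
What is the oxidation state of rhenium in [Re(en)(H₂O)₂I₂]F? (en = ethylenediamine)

+3

1 fluoride outside the brackets (-1 each) → the complex ion is 1+.
Ligand charges: 2×I = -2; 1×en neutral; 2×H2O neutral; sum -2.
Re + (-2) = 1+ ⇒ Re is +3.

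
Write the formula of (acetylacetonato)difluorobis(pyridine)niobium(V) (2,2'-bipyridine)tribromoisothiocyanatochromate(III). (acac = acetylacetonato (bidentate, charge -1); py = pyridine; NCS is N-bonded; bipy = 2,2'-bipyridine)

[Nb(acac)F2(py)2][Cr(bipy)Br3(NCS)]2

Cation [Nb…]: ligand charges -3, Nb(V) ⇒ ion charge 2+.
Anion [Cr…]: ligand charges -4, Cr(III) ⇒ ion charge 1−.
One 2+ cation requires 2 of the 1− anion.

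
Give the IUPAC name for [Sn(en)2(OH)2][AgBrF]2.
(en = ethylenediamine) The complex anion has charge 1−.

Both ions are complex: the cation is named first with the plain metal name, the anion second with the -ate form; each ion's ligands are alphabetised independently.
The complex anion is given as 1−; its ligand charges sum to -2, so Ag = +1.
With 2 anions per cation, the cation must be 2×1 = 2+.
Cation: ligand charges sum to -2; for the ion to be 2+, Sn = +4.

bis(ethylenediamine)dihydroxotin(IV) bromofluoroargentate(I)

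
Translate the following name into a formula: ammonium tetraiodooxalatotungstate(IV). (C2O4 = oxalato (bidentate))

(NH4)2[W(C2O4)I4]

Ligands: 1 oxalato (C2O4, -2), 4 iodo (I, -1). Ligand charge sum = -6.
With W in oxidation state +4, the complex ion is [W...]^2−.
Charge balance with ammonium (+1) requires 1 complex ion per 2 ammonium.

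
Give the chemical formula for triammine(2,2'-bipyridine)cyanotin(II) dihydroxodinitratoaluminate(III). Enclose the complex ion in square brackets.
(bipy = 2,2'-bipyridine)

[Sn(bipy)(CN)(NH3)3][Al(NO3)2(OH)2]

Cation [Sn…]: ligand charges -1, Sn(II) ⇒ ion charge 1+.
Anion [Al…]: ligand charges -4, Al(III) ⇒ ion charge 1−.
One 1+ cation balances one 1− anion.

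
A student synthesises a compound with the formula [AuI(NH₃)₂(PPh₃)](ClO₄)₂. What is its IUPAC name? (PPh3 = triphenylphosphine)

diammineiodo(triphenylphosphine)gold(III) perchlorate

The 2 perchlorate counter-ions carry a total charge of -2, so each complex ion is 2+.
Ligand charges: 1×triphenylphosphine (neutral), 1×iodo (-1 each), 2×ammine (neutral); total -1. So Au + (-1) = 2+, giving Au = +3.
Ligands are named alphabetically: ammine before iodo before triphenylphosphine.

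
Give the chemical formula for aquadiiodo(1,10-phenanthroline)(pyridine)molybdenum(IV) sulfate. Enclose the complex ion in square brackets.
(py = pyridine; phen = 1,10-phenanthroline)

[Mo(H2O)I2(phen)(py)]SO4

Ligands: 1 aqua (H2O, neutral), 2 iodo (I, -1), 1 pyridine (py, neutral), 1 1,10-phenanthroline (phen, neutral). Ligand charge sum = -2.
With Mo in oxidation state +4, the complex ion is [Mo...]^2+.
Charge balance with sulfate (-2) requires 1 complex ion per 1 sulfate.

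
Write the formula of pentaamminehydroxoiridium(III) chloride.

[Ir(NH3)5(OH)]Cl2

Ligands: 1 hydroxo (OH, -1), 5 ammine (NH3, neutral). Ligand charge sum = -1.
With Ir in oxidation state +3, the complex ion is [Ir...]^2+.
Charge balance with chloride (-1) requires 1 complex ion per 2 chloride.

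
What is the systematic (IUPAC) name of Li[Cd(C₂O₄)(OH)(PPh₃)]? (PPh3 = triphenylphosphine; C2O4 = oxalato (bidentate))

The 1 lithium counter-ion carries a total charge of +1, so each complex ion is 1−.
Ligand charges: 1×triphenylphosphine (neutral), 1×oxalato (-2 each), 1×hydroxo (-1 each); total -3. So Cd + (-3) = 1−, giving Cd = +2.
Ligands are named alphabetically: hydroxo before oxalato before triphenylphosphine.
The complex ion is anionic, so cadmium takes the -ate form cadmate(II).

lithium hydroxooxalato(triphenylphosphine)cadmate(II)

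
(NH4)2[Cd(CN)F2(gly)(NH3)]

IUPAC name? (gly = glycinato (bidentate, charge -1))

The 2 ammonium counter-ions carry a total charge of +2, so each complex ion is 2−.
Ligand charges: 2×fluoro (-1 each), 1×glycinato (-1 each), 1×cyano (-1 each), 1×ammine (neutral); total -4. So Cd + (-4) = 2−, giving Cd = +2.
Ligands are named alphabetically: ammine before cyano before fluoro before glycinato.
The complex ion is anionic, so cadmium takes the -ate form cadmate(II).

ammonium amminecyanodifluoro(glycinato)cadmate(II)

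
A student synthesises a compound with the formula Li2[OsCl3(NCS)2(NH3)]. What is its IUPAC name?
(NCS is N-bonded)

lithium amminetrichlorodiisothiocyanatoosmate(III)

The 2 lithium counter-ions carry a total charge of +2, so each complex ion is 2−.
Ligand charges: 2×isothiocyanato (-1 each), 3×chloro (-1 each), 1×ammine (neutral); total -5. So Os + (-5) = 2−, giving Os = +3.
The complex ion is anionic, so osmium takes the -ate form osmate(III).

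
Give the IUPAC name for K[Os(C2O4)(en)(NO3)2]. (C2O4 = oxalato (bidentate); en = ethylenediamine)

potassium (ethylenediamine)dinitratooxalatoosmate(III)

The 1 potassium counter-ion carries a total charge of +1, so each complex ion is 1−.
Ligand charges: 2×nitrato (-1 each), 1×oxalato (-2 each), 1×ethylenediamine (neutral); total -4. So Os + (-4) = 1−, giving Os = +3.
The complex ion is anionic, so osmium takes the -ate form osmate(III).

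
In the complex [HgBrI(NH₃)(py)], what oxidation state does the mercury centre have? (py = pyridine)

+2

No counter-ion: the bracketed complex is neutral.
Ligand charges: 1×I = -1; 1×py neutral; 1×Br = -1; 1×NH3 neutral; sum -2.
Hg + (-2) = 0 ⇒ Hg is +2.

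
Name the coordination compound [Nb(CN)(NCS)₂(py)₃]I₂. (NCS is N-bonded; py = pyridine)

The 2 iodide counter-ions carry a total charge of -2, so each complex ion is 2+.
Ligand charges: 2×isothiocyanato (-1 each), 3×pyridine (neutral), 1×cyano (-1 each); total -3. So Nb + (-3) = 2+, giving Nb = +5.
Ligands are named alphabetically: cyano before isothiocyanato before pyridine.

cyanodiisothiocyanatotris(pyridine)niobium(V) iodide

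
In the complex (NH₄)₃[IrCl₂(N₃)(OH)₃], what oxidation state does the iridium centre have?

+3

3 ammonium outside the brackets (+1 each) → the complex ion is 3−.
Ligand charges: 2×Cl = -2; 1×N3 = -1; 3×OH = -3; sum -6.
Ir + (-6) = 3− ⇒ Ir is +3.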